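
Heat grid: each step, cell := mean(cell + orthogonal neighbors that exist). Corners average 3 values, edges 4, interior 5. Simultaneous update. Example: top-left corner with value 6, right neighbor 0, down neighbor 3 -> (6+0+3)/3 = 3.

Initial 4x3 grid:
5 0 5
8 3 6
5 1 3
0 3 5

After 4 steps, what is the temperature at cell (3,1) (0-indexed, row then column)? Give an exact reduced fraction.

Answer: 2775743/864000

Derivation:
Step 1: cell (3,1) = 9/4
Step 2: cell (3,1) = 139/48
Step 3: cell (3,1) = 43717/14400
Step 4: cell (3,1) = 2775743/864000
Full grid after step 4:
  515377/129600 370987/96000 493127/129600
  823097/216000 452509/120000 199243/54000
  755137/216000 1236727/360000 188503/54000
  414197/129600 2775743/864000 422447/129600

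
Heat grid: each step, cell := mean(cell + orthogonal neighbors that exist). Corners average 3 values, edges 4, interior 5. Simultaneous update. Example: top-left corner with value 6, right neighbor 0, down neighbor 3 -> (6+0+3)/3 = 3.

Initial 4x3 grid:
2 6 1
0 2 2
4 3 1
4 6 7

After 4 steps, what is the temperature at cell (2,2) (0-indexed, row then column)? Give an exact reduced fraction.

Step 1: cell (2,2) = 13/4
Step 2: cell (2,2) = 757/240
Step 3: cell (2,2) = 24133/7200
Step 4: cell (2,2) = 714631/216000
Full grid after step 4:
  333731/129600 2246269/864000 37159/14400
  606121/216000 994031/360000 67819/24000
  707881/216000 37583/11250 714631/216000
  242533/64800 819671/216000 245083/64800

Answer: 714631/216000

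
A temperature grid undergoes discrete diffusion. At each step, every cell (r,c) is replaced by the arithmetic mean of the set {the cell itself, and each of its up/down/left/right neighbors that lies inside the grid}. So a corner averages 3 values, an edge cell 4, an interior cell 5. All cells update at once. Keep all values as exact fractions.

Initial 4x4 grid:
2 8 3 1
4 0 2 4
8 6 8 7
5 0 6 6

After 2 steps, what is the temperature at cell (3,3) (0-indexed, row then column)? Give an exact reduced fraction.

Answer: 211/36

Derivation:
Step 1: cell (3,3) = 19/3
Step 2: cell (3,3) = 211/36
Full grid after step 2:
  137/36 185/48 769/240 29/9
  215/48 371/100 101/25 949/240
  1079/240 121/25 497/100 1313/240
  43/9 1079/240 1283/240 211/36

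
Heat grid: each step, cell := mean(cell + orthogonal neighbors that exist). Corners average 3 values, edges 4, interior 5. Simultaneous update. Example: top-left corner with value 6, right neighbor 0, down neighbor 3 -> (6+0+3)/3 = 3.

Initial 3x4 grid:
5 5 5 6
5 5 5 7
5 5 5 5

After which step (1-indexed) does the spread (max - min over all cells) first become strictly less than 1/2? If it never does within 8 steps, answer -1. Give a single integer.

Step 1: max=6, min=5, spread=1
Step 2: max=1369/240, min=5, spread=169/240
Step 3: max=1007/180, min=5, spread=107/180
Step 4: max=26369/4800, min=7547/1500, spread=11093/24000
  -> spread < 1/2 first at step 4
Step 5: max=14119129/2592000, min=546241/108000, spread=201869/518400
Step 6: max=840139471/155520000, min=109897573/21600000, spread=244384727/777600000
Step 7: max=16712195863/3110400000, min=993679243/194400000, spread=3614791/13824000
Step 8: max=2994005368751/559872000000, min=133043873921/25920000000, spread=601288460287/2799360000000

Answer: 4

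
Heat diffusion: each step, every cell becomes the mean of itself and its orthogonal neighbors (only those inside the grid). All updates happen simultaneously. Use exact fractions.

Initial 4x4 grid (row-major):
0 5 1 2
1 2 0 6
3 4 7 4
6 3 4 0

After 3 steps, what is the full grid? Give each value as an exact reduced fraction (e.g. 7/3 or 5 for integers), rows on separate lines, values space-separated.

After step 1:
  2 2 2 3
  3/2 12/5 16/5 3
  7/2 19/5 19/5 17/4
  4 17/4 7/2 8/3
After step 2:
  11/6 21/10 51/20 8/3
  47/20 129/50 72/25 269/80
  16/5 71/20 371/100 823/240
  47/12 311/80 853/240 125/36
After step 3:
  377/180 2719/1200 3059/1200 2059/720
  2989/1200 673/250 6033/2000 7403/2400
  781/240 6771/2000 5137/1500 25153/7200
  2641/720 1789/480 26323/7200 941/270

Answer: 377/180 2719/1200 3059/1200 2059/720
2989/1200 673/250 6033/2000 7403/2400
781/240 6771/2000 5137/1500 25153/7200
2641/720 1789/480 26323/7200 941/270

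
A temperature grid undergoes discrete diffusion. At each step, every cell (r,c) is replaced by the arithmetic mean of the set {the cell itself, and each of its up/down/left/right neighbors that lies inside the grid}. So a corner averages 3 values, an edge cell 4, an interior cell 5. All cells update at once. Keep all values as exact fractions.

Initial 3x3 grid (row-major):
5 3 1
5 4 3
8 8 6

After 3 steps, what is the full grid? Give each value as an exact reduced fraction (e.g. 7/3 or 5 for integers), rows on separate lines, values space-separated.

After step 1:
  13/3 13/4 7/3
  11/2 23/5 7/2
  7 13/2 17/3
After step 2:
  157/36 871/240 109/36
  643/120 467/100 161/40
  19/3 713/120 47/9
After step 3:
  9611/2160 56477/14400 7691/2160
  37301/7200 28349/6000 3389/800
  529/90 39901/7200 1367/270

Answer: 9611/2160 56477/14400 7691/2160
37301/7200 28349/6000 3389/800
529/90 39901/7200 1367/270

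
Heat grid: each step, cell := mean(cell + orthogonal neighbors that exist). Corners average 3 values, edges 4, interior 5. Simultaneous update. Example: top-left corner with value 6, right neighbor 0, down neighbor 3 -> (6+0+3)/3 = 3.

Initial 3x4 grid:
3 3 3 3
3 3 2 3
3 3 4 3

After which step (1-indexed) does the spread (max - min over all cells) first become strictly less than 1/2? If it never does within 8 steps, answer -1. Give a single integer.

Step 1: max=10/3, min=11/4, spread=7/12
Step 2: max=151/48, min=17/6, spread=5/16
  -> spread < 1/2 first at step 2
Step 3: max=331/108, min=6911/2400, spread=4001/21600
Step 4: max=655241/216000, min=13993/4800, spread=6389/54000
Step 5: max=50903/16875, min=176119/60000, spread=1753/21600
Step 6: max=116845483/38880000, min=458503307/155520000, spread=71029/1244160
Step 7: max=2913492413/972000000, min=11500152527/3888000000, spread=410179/10368000
Step 8: max=418947613423/139968000000, min=1658660580067/559872000000, spread=45679663/1492992000

Answer: 2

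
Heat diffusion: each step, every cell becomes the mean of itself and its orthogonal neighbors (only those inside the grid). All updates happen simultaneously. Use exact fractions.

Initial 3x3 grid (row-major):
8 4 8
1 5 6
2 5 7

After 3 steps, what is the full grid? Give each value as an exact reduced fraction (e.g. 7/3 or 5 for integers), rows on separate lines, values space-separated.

After step 1:
  13/3 25/4 6
  4 21/5 13/2
  8/3 19/4 6
After step 2:
  175/36 1247/240 25/4
  19/5 257/50 227/40
  137/36 1057/240 23/4
After step 3:
  9977/2160 77209/14400 4109/720
  2641/600 4843/1000 4563/800
  8647/2160 68759/14400 3799/720

Answer: 9977/2160 77209/14400 4109/720
2641/600 4843/1000 4563/800
8647/2160 68759/14400 3799/720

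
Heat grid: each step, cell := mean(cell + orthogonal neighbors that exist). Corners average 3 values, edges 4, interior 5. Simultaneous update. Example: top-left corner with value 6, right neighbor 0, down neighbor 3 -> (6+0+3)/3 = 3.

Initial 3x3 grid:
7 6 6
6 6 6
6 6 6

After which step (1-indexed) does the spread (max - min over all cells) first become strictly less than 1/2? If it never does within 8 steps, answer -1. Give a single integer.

Answer: 1

Derivation:
Step 1: max=19/3, min=6, spread=1/3
  -> spread < 1/2 first at step 1
Step 2: max=113/18, min=6, spread=5/18
Step 3: max=1337/216, min=6, spread=41/216
Step 4: max=79891/12960, min=2171/360, spread=347/2592
Step 5: max=4772537/777600, min=21757/3600, spread=2921/31104
Step 6: max=285764539/46656000, min=2617483/432000, spread=24611/373248
Step 7: max=17114882033/2799360000, min=58976741/9720000, spread=207329/4478976
Step 8: max=1025799552451/167961600000, min=3149201599/518400000, spread=1746635/53747712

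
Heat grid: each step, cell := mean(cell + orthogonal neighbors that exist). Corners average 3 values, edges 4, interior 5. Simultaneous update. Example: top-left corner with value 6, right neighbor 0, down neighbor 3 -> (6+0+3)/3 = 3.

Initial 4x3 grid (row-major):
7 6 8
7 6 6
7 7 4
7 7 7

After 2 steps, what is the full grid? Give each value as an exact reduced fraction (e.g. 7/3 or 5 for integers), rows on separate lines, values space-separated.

After step 1:
  20/3 27/4 20/3
  27/4 32/5 6
  7 31/5 6
  7 7 6
After step 2:
  121/18 1589/240 233/36
  1609/240 321/50 94/15
  539/80 163/25 121/20
  7 131/20 19/3

Answer: 121/18 1589/240 233/36
1609/240 321/50 94/15
539/80 163/25 121/20
7 131/20 19/3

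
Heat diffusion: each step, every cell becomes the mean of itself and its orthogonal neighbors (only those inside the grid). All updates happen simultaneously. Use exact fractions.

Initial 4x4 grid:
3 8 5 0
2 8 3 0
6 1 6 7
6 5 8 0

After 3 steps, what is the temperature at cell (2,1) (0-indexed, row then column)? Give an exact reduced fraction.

Step 1: cell (2,1) = 26/5
Step 2: cell (2,1) = 467/100
Step 3: cell (2,1) = 28963/6000
Full grid after step 3:
  5047/1080 1681/360 6967/1800 6979/2160
  3443/720 13603/3000 24601/6000 24613/7200
  16763/3600 28963/6000 177/40 3149/800
  10657/2160 35221/7200 3789/800 317/72

Answer: 28963/6000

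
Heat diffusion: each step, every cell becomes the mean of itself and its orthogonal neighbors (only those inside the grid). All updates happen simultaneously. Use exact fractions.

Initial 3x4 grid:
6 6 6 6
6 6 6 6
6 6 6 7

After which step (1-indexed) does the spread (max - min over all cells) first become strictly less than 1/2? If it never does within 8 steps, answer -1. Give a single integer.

Step 1: max=19/3, min=6, spread=1/3
  -> spread < 1/2 first at step 1
Step 2: max=113/18, min=6, spread=5/18
Step 3: max=1337/216, min=6, spread=41/216
Step 4: max=159737/25920, min=6, spread=4217/25920
Step 5: max=9540349/1555200, min=43279/7200, spread=38417/311040
Step 6: max=571072211/93312000, min=866597/144000, spread=1903471/18662400
Step 7: max=34193309089/5598720000, min=26035759/4320000, spread=18038617/223948800
Step 8: max=2048807382851/335923200000, min=2345726759/388800000, spread=883978523/13436928000

Answer: 1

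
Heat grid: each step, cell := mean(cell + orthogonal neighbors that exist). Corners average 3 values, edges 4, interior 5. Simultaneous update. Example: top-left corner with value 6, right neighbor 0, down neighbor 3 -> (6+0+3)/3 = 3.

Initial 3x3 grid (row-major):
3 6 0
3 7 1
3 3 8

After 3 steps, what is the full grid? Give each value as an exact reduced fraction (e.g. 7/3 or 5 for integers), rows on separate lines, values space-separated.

Answer: 34/9 275/72 191/54
193/48 923/240 565/144
571/144 269/64 193/48

Derivation:
After step 1:
  4 4 7/3
  4 4 4
  3 21/4 4
After step 2:
  4 43/12 31/9
  15/4 17/4 43/12
  49/12 65/16 53/12
After step 3:
  34/9 275/72 191/54
  193/48 923/240 565/144
  571/144 269/64 193/48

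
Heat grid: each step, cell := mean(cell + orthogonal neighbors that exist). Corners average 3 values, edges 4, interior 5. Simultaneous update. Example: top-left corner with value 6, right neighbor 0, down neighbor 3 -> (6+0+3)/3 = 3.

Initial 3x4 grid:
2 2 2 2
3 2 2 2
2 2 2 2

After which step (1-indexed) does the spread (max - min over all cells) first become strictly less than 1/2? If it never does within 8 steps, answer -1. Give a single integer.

Answer: 1

Derivation:
Step 1: max=7/3, min=2, spread=1/3
  -> spread < 1/2 first at step 1
Step 2: max=547/240, min=2, spread=67/240
Step 3: max=4757/2160, min=2, spread=437/2160
Step 4: max=1885531/864000, min=2009/1000, spread=29951/172800
Step 5: max=16767821/7776000, min=6829/3375, spread=206761/1555200
Step 6: max=6676995571/3110400000, min=10965671/5400000, spread=14430763/124416000
Step 7: max=398355741689/186624000000, min=881652727/432000000, spread=139854109/1492992000
Step 8: max=23817351890251/11197440000000, min=79611228977/38880000000, spread=7114543559/89579520000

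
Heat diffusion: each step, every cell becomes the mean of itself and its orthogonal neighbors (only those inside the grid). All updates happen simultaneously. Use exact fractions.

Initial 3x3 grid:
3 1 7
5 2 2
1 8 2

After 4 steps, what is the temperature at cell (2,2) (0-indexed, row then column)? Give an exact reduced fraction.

Answer: 8453/2400

Derivation:
Step 1: cell (2,2) = 4
Step 2: cell (2,2) = 7/2
Step 3: cell (2,2) = 437/120
Step 4: cell (2,2) = 8453/2400
Full grid after step 4:
  1957/600 2878679/864000 215081/64800
  2963929/864000 203183/60000 3000179/864000
  113453/32400 3092179/864000 8453/2400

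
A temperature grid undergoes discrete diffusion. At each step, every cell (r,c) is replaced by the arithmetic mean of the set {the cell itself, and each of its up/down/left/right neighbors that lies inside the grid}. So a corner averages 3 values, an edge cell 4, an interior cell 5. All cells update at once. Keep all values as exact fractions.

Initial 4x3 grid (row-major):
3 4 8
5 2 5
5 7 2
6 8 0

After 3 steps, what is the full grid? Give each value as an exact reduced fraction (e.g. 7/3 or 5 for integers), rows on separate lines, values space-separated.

After step 1:
  4 17/4 17/3
  15/4 23/5 17/4
  23/4 24/5 7/2
  19/3 21/4 10/3
After step 2:
  4 1111/240 85/18
  181/40 433/100 1081/240
  619/120 239/50 953/240
  52/9 1183/240 145/36
After step 3:
  3157/720 63653/14400 1247/270
  1351/300 13661/3000 31549/7200
  18217/3600 13901/3000 31109/7200
  11423/2160 70253/14400 2327/540

Answer: 3157/720 63653/14400 1247/270
1351/300 13661/3000 31549/7200
18217/3600 13901/3000 31109/7200
11423/2160 70253/14400 2327/540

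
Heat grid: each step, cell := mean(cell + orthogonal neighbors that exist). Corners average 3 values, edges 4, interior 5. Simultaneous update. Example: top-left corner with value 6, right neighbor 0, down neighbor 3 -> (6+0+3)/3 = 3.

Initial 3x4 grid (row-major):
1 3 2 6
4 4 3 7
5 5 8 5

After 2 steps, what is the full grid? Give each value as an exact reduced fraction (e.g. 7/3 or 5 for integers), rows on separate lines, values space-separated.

Answer: 26/9 187/60 79/20 55/12
439/120 201/50 113/25 1303/240
41/9 1153/240 1333/240 103/18

Derivation:
After step 1:
  8/3 5/2 7/2 5
  7/2 19/5 24/5 21/4
  14/3 11/2 21/4 20/3
After step 2:
  26/9 187/60 79/20 55/12
  439/120 201/50 113/25 1303/240
  41/9 1153/240 1333/240 103/18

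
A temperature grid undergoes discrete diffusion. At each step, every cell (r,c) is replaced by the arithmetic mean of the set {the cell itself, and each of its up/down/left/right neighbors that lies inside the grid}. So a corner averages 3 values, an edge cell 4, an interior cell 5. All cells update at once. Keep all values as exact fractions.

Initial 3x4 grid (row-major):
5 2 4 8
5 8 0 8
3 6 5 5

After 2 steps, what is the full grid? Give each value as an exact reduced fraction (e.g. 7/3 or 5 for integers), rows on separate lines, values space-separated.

After step 1:
  4 19/4 7/2 20/3
  21/4 21/5 5 21/4
  14/3 11/2 4 6
After step 2:
  14/3 329/80 239/48 185/36
  1087/240 247/50 439/100 275/48
  185/36 551/120 41/8 61/12

Answer: 14/3 329/80 239/48 185/36
1087/240 247/50 439/100 275/48
185/36 551/120 41/8 61/12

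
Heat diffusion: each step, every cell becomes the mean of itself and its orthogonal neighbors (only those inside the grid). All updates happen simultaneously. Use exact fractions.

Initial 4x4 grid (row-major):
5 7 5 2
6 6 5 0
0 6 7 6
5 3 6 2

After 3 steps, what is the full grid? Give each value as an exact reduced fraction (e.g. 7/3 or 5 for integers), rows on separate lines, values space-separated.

After step 1:
  6 23/4 19/4 7/3
  17/4 6 23/5 13/4
  17/4 22/5 6 15/4
  8/3 5 9/2 14/3
After step 2:
  16/3 45/8 523/120 31/9
  41/8 5 123/25 209/60
  467/120 513/100 93/20 53/12
  143/36 497/120 121/24 155/36
After step 3:
  193/36 1219/240 16513/3600 4063/1080
  387/80 129/25 13447/3000 7319/1800
  16307/3600 1711/375 2899/600 1517/360
  2161/540 16457/3600 653/144 991/216

Answer: 193/36 1219/240 16513/3600 4063/1080
387/80 129/25 13447/3000 7319/1800
16307/3600 1711/375 2899/600 1517/360
2161/540 16457/3600 653/144 991/216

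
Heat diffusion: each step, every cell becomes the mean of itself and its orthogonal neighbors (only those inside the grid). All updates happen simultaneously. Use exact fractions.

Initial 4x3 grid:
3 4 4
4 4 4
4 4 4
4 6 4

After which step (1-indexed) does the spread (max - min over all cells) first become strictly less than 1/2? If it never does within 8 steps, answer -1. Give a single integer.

Answer: 4

Derivation:
Step 1: max=14/3, min=11/3, spread=1
Step 2: max=547/120, min=67/18, spread=301/360
Step 3: max=4757/1080, min=823/216, spread=107/180
Step 4: max=1879771/432000, min=501923/129600, spread=620083/1296000
  -> spread < 1/2 first at step 4
Step 5: max=16725161/3888000, min=30422287/7776000, spread=201869/518400
Step 6: max=6635796811/1555200000, min=1843197953/466560000, spread=1475410903/4665600000
Step 7: max=59330549501/13996800000, min=111341147227/27993600000, spread=3614791/13824000
Step 8: max=23606629068691/5598720000000, min=6720701342993/1679616000000, spread=3612873776143/16796160000000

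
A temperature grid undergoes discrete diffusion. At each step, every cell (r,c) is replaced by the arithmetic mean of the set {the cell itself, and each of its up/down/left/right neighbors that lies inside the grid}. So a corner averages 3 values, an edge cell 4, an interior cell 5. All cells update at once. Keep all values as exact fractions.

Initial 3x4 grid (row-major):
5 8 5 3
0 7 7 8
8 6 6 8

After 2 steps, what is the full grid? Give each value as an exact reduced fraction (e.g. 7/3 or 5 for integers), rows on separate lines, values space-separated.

Answer: 187/36 329/60 359/60 211/36
49/10 151/25 156/25 773/120
197/36 713/120 823/120 247/36

Derivation:
After step 1:
  13/3 25/4 23/4 16/3
  5 28/5 33/5 13/2
  14/3 27/4 27/4 22/3
After step 2:
  187/36 329/60 359/60 211/36
  49/10 151/25 156/25 773/120
  197/36 713/120 823/120 247/36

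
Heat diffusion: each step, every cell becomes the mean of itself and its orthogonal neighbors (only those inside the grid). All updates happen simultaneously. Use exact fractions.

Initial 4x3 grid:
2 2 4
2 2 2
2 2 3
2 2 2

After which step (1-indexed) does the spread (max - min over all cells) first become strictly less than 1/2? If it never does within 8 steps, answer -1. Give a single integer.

Answer: 3

Derivation:
Step 1: max=11/4, min=2, spread=3/4
Step 2: max=95/36, min=2, spread=23/36
Step 3: max=529/216, min=407/200, spread=559/1350
  -> spread < 1/2 first at step 3
Step 4: max=156127/64800, min=11161/5400, spread=4439/12960
Step 5: max=9128333/3888000, min=227443/108000, spread=188077/777600
Step 6: max=541605727/233280000, min=5158237/2430000, spread=1856599/9331200
Step 7: max=32118296693/13996800000, min=1250829757/583200000, spread=83935301/559872000
Step 8: max=1913735654287/839808000000, min=25174869221/11664000000, spread=809160563/6718464000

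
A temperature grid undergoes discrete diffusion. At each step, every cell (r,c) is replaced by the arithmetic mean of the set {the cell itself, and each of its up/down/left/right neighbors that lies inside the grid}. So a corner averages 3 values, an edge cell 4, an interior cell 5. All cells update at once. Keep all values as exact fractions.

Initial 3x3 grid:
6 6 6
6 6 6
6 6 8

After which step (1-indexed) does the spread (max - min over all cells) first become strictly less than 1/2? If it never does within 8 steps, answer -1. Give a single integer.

Step 1: max=20/3, min=6, spread=2/3
Step 2: max=59/9, min=6, spread=5/9
Step 3: max=689/108, min=6, spread=41/108
  -> spread < 1/2 first at step 3
Step 4: max=41011/6480, min=1091/180, spread=347/1296
Step 5: max=2439737/388800, min=10957/1800, spread=2921/15552
Step 6: max=145796539/23328000, min=1321483/216000, spread=24611/186624
Step 7: max=8716802033/1399680000, min=29816741/4860000, spread=207329/2239488
Step 8: max=521914752451/83980800000, min=1594001599/259200000, spread=1746635/26873856

Answer: 3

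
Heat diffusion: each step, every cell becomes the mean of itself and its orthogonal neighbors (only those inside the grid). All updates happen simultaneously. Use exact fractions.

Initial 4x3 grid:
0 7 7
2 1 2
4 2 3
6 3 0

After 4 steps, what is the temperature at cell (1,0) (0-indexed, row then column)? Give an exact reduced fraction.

Answer: 72197/24000

Derivation:
Step 1: cell (1,0) = 7/4
Step 2: cell (1,0) = 221/80
Step 3: cell (1,0) = 6883/2400
Step 4: cell (1,0) = 72197/24000
Full grid after step 4:
  44867/14400 2859797/864000 442153/129600
  72197/24000 1096453/360000 42353/13500
  637853/216000 1028953/360000 49769/18000
  388483/129600 2432117/864000 114511/43200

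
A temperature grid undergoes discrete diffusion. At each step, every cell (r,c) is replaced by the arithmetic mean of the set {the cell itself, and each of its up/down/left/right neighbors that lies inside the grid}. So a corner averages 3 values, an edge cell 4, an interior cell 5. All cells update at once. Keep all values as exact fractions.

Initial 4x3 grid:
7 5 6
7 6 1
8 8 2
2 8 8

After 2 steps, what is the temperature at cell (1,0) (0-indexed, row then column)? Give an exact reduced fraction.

Step 1: cell (1,0) = 7
Step 2: cell (1,0) = 1499/240
Full grid after step 2:
  58/9 163/30 55/12
  1499/240 571/100 179/40
  513/80 293/50 209/40
  25/4 249/40 23/4

Answer: 1499/240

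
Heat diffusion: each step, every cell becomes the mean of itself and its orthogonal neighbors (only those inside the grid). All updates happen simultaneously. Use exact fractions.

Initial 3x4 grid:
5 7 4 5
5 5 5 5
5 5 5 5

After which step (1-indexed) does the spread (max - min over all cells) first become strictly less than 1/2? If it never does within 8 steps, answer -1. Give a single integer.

Answer: 3

Derivation:
Step 1: max=17/3, min=14/3, spread=1
Step 2: max=647/120, min=73/15, spread=21/40
Step 3: max=5747/1080, min=889/180, spread=413/1080
  -> spread < 1/2 first at step 3
Step 4: max=169361/32400, min=268141/54000, spread=21191/81000
Step 5: max=5064167/972000, min=179431/36000, spread=21953/97200
Step 6: max=75450517/14580000, min=48687203/9720000, spread=193577/1166400
Step 7: max=1128572507/218700000, min=2926862777/583200000, spread=9919669/69984000
Step 8: max=269984264377/52488000000, min=58701687431/11664000000, spread=18645347/167961600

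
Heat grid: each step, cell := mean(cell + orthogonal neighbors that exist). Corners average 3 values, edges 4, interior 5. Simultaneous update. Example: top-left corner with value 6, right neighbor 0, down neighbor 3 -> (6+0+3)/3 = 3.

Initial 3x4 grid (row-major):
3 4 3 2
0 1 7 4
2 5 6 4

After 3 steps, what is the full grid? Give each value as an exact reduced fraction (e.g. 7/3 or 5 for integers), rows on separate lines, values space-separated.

After step 1:
  7/3 11/4 4 3
  3/2 17/5 21/5 17/4
  7/3 7/2 11/2 14/3
After step 2:
  79/36 749/240 279/80 15/4
  287/120 307/100 427/100 967/240
  22/9 221/60 67/15 173/36
After step 3:
  5549/2160 21371/7200 8777/2400 169/45
  18181/7200 19843/6000 5797/1500 60677/14400
  3067/1080 6149/1800 15503/3600 9577/2160

Answer: 5549/2160 21371/7200 8777/2400 169/45
18181/7200 19843/6000 5797/1500 60677/14400
3067/1080 6149/1800 15503/3600 9577/2160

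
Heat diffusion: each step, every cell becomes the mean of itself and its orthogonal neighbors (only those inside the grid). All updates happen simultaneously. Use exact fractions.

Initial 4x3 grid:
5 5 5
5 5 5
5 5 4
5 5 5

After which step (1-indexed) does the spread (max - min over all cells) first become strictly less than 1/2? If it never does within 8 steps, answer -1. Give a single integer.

Step 1: max=5, min=14/3, spread=1/3
  -> spread < 1/2 first at step 1
Step 2: max=5, min=569/120, spread=31/120
Step 3: max=5, min=5189/1080, spread=211/1080
Step 4: max=8953/1800, min=523103/108000, spread=14077/108000
Step 5: max=536317/108000, min=4719593/972000, spread=5363/48600
Step 6: max=297131/60000, min=142059191/29160000, spread=93859/1166400
Step 7: max=480663533/97200000, min=8537725519/1749600000, spread=4568723/69984000
Step 8: max=14398381111/2916000000, min=513099564371/104976000000, spread=8387449/167961600

Answer: 1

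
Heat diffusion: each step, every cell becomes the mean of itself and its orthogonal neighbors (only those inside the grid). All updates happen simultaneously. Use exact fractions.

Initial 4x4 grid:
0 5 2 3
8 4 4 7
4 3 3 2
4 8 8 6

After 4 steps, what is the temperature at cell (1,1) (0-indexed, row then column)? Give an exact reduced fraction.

Step 1: cell (1,1) = 24/5
Step 2: cell (1,1) = 399/100
Step 3: cell (1,1) = 1583/375
Step 4: cell (1,1) = 23563/5625
Full grid after step 4:
  64643/16200 854477/216000 279223/72000 84851/21600
  928607/216000 23563/5625 16707/4000 150089/36000
  1013303/216000 846791/180000 418207/90000 498367/108000
  325817/64800 272417/54000 271091/54000 160747/32400

Answer: 23563/5625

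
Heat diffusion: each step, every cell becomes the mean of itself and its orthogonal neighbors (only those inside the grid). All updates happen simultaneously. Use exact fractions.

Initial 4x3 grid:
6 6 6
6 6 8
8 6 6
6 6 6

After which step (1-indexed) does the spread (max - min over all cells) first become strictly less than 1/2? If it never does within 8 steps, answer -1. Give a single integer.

Answer: 2

Derivation:
Step 1: max=20/3, min=6, spread=2/3
Step 2: max=391/60, min=37/6, spread=7/20
  -> spread < 1/2 first at step 2
Step 3: max=11527/1800, min=1127/180, spread=257/1800
Step 4: max=172217/27000, min=3781/600, spread=259/3375
Step 5: max=5152739/810000, min=64048/10125, spread=3211/90000
Step 6: max=38604197/6075000, min=30795881/4860000, spread=437383/24300000
Step 7: max=9259839067/1458000000, min=616477043/97200000, spread=6341711/729000000
Step 8: max=277723425439/43740000000, min=111013905211/17496000000, spread=125774941/29160000000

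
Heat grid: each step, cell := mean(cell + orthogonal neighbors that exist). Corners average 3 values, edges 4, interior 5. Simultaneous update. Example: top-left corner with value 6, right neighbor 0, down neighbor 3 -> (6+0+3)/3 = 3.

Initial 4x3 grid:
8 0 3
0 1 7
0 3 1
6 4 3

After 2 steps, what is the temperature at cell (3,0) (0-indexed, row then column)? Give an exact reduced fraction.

Answer: 115/36

Derivation:
Step 1: cell (3,0) = 10/3
Step 2: cell (3,0) = 115/36
Full grid after step 2:
  95/36 14/5 28/9
  281/120 49/20 361/120
  289/120 11/4 329/120
  115/36 59/20 61/18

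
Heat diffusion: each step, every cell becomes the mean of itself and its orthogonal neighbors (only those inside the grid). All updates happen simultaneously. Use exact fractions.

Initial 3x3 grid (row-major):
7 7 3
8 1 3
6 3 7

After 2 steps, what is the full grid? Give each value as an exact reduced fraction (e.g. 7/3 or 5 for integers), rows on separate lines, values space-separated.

Answer: 52/9 617/120 37/9
229/40 443/100 497/120
185/36 373/80 145/36

Derivation:
After step 1:
  22/3 9/2 13/3
  11/2 22/5 7/2
  17/3 17/4 13/3
After step 2:
  52/9 617/120 37/9
  229/40 443/100 497/120
  185/36 373/80 145/36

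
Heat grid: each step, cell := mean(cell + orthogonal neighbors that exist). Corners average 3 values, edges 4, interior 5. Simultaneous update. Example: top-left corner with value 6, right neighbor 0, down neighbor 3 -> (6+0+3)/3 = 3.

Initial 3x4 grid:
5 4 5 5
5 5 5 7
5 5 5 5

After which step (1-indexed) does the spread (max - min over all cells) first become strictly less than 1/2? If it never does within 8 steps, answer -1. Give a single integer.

Step 1: max=17/3, min=14/3, spread=1
Step 2: max=667/120, min=569/120, spread=49/60
Step 3: max=5837/1080, min=5189/1080, spread=3/5
Step 4: max=2298763/432000, min=158111/32400, spread=571849/1296000
  -> spread < 1/2 first at step 4
Step 5: max=20523233/3888000, min=4765097/972000, spread=97523/259200
Step 6: max=1221054007/233280000, min=144119129/29160000, spread=302671/1036800
Step 7: max=72933957413/13996800000, min=8685956311/1749600000, spread=45950759/186624000
Step 8: max=4355531355967/839808000000, min=523635705449/104976000000, spread=443855233/2239488000

Answer: 4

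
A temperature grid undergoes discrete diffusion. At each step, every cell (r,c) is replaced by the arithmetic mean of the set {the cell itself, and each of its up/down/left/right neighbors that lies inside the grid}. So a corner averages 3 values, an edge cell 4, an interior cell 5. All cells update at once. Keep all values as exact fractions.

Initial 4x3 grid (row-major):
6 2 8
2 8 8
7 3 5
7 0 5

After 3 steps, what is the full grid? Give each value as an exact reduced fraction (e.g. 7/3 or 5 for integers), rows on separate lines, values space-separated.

Answer: 5263/1080 19861/3600 229/40
4549/900 7679/1500 1147/200
4169/900 9747/2000 8813/1800
9661/2160 6871/1600 9581/2160

Derivation:
After step 1:
  10/3 6 6
  23/4 23/5 29/4
  19/4 23/5 21/4
  14/3 15/4 10/3
After step 2:
  181/36 299/60 77/12
  553/120 141/25 231/40
  593/120 459/100 613/120
  79/18 327/80 37/9
After step 3:
  5263/1080 19861/3600 229/40
  4549/900 7679/1500 1147/200
  4169/900 9747/2000 8813/1800
  9661/2160 6871/1600 9581/2160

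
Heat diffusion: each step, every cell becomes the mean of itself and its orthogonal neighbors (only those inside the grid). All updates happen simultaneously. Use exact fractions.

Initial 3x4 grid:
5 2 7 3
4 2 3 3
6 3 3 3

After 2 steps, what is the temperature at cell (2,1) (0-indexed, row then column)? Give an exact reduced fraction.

Answer: 409/120

Derivation:
Step 1: cell (2,1) = 7/2
Step 2: cell (2,1) = 409/120
Full grid after step 2:
  143/36 853/240 941/240 133/36
  301/80 363/100 323/100 209/60
  145/36 409/120 131/40 3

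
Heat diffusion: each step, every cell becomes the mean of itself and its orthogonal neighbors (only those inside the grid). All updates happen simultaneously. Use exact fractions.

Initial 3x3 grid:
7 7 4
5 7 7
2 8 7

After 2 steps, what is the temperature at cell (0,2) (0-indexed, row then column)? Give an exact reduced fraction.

Answer: 37/6

Derivation:
Step 1: cell (0,2) = 6
Step 2: cell (0,2) = 37/6
Full grid after step 2:
  107/18 1523/240 37/6
  1403/240 611/100 1583/240
  65/12 377/60 235/36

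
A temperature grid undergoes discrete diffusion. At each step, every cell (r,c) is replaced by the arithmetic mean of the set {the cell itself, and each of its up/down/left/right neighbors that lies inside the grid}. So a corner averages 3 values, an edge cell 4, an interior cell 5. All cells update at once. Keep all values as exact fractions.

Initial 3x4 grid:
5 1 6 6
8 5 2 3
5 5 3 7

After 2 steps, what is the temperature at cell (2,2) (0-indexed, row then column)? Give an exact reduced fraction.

Answer: 1013/240

Derivation:
Step 1: cell (2,2) = 17/4
Step 2: cell (2,2) = 1013/240
Full grid after step 2:
  44/9 253/60 21/5 53/12
  1237/240 9/2 41/10 529/120
  65/12 379/80 1013/240 157/36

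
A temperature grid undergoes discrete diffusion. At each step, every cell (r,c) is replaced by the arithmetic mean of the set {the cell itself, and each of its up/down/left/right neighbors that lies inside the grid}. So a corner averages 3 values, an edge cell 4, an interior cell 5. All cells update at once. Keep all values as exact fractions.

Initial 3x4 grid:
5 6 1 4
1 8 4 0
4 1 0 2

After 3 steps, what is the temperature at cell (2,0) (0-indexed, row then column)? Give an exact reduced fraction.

Step 1: cell (2,0) = 2
Step 2: cell (2,0) = 13/4
Step 3: cell (2,0) = 77/24
Full grid after step 3:
  197/48 9487/2400 23401/7200 5581/2160
  3049/800 6941/2000 16763/6000 16301/7200
  77/24 3581/1200 4219/1800 2003/1080

Answer: 77/24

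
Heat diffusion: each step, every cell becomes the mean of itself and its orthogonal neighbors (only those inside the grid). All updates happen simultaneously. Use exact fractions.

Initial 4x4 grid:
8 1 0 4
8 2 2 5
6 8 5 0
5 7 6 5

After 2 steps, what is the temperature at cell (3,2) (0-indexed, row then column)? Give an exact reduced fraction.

Step 1: cell (3,2) = 23/4
Step 2: cell (3,2) = 1207/240
Full grid after step 2:
  173/36 431/120 103/40 5/2
  1357/240 427/100 157/50 123/40
  487/80 109/20 221/50 431/120
  77/12 477/80 1207/240 79/18

Answer: 1207/240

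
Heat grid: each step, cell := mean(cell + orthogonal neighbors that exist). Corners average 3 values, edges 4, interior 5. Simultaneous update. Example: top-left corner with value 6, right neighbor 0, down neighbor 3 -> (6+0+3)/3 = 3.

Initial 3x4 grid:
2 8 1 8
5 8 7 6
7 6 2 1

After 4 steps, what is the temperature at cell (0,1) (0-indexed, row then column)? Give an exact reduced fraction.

Answer: 394049/72000

Derivation:
Step 1: cell (0,1) = 19/4
Step 2: cell (0,1) = 451/80
Step 3: cell (0,1) = 12827/2400
Step 4: cell (0,1) = 394049/72000
Full grid after step 4:
  3691/675 394049/72000 125083/24000 1541/300
  806593/144000 321947/60000 310297/60000 697343/144000
  19927/3600 129433/24000 352999/72000 51101/10800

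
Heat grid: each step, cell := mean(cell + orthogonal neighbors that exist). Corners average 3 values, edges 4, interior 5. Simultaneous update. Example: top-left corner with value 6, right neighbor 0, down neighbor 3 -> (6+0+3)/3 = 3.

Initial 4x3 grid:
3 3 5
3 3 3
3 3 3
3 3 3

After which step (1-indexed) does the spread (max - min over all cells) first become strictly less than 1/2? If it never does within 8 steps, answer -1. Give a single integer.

Step 1: max=11/3, min=3, spread=2/3
Step 2: max=32/9, min=3, spread=5/9
Step 3: max=365/108, min=3, spread=41/108
  -> spread < 1/2 first at step 3
Step 4: max=43097/12960, min=3, spread=4217/12960
Step 5: max=2541949/777600, min=10879/3600, spread=38417/155520
Step 6: max=151168211/46656000, min=218597/72000, spread=1903471/9331200
Step 7: max=8999069089/2799360000, min=6595759/2160000, spread=18038617/111974400
Step 8: max=537152982851/167961600000, min=596126759/194400000, spread=883978523/6718464000

Answer: 3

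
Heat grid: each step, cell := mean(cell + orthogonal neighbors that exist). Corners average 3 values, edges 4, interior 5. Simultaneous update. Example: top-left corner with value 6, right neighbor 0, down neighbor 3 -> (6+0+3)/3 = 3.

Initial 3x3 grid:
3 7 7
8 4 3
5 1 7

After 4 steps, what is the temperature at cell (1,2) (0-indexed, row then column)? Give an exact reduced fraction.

Answer: 4195559/864000

Derivation:
Step 1: cell (1,2) = 21/4
Step 2: cell (1,2) = 1151/240
Step 3: cell (1,2) = 69997/14400
Step 4: cell (1,2) = 4195559/864000
Full grid after step 4:
  223909/43200 4454059/864000 330751/64800
  535523/108000 589261/120000 4195559/864000
  614027/129600 4015559/864000 300301/64800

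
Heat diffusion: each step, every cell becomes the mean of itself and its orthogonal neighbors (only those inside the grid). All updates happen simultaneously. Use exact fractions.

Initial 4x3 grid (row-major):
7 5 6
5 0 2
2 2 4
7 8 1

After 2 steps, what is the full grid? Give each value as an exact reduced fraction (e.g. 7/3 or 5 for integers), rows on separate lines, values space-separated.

Answer: 41/9 173/40 71/18
479/120 17/5 743/240
491/120 67/20 767/240
85/18 177/40 133/36

Derivation:
After step 1:
  17/3 9/2 13/3
  7/2 14/5 3
  4 16/5 9/4
  17/3 9/2 13/3
After step 2:
  41/9 173/40 71/18
  479/120 17/5 743/240
  491/120 67/20 767/240
  85/18 177/40 133/36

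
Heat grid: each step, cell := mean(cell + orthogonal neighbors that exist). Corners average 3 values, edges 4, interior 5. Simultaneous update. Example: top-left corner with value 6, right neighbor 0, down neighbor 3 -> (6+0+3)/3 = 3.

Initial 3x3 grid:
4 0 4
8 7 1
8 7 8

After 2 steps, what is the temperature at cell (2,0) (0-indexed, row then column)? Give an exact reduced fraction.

Answer: 263/36

Derivation:
Step 1: cell (2,0) = 23/3
Step 2: cell (2,0) = 263/36
Full grid after step 2:
  29/6 841/240 125/36
  1381/240 138/25 83/20
  263/36 251/40 107/18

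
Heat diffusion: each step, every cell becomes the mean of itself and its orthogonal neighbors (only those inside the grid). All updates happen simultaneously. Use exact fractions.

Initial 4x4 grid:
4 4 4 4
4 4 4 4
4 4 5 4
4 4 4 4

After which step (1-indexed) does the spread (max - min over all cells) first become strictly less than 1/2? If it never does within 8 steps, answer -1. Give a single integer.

Step 1: max=17/4, min=4, spread=1/4
  -> spread < 1/2 first at step 1
Step 2: max=211/50, min=4, spread=11/50
Step 3: max=9967/2400, min=4, spread=367/2400
Step 4: max=44771/10800, min=2413/600, spread=1337/10800
Step 5: max=1337669/324000, min=72469/18000, spread=33227/324000
Step 6: max=40094327/9720000, min=436049/108000, spread=849917/9720000
Step 7: max=1200114347/291600000, min=6548533/1620000, spread=21378407/291600000
Step 8: max=35958462371/8748000000, min=1967688343/486000000, spread=540072197/8748000000

Answer: 1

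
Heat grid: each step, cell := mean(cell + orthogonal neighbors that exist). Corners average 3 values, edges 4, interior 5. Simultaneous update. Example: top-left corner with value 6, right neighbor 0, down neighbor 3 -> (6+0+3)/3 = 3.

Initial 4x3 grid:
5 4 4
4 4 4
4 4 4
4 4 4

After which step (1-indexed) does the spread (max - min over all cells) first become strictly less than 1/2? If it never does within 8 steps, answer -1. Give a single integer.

Answer: 1

Derivation:
Step 1: max=13/3, min=4, spread=1/3
  -> spread < 1/2 first at step 1
Step 2: max=77/18, min=4, spread=5/18
Step 3: max=905/216, min=4, spread=41/216
Step 4: max=107897/25920, min=4, spread=4217/25920
Step 5: max=6429949/1555200, min=28879/7200, spread=38417/311040
Step 6: max=384448211/93312000, min=578597/144000, spread=1903471/18662400
Step 7: max=22995869089/5598720000, min=17395759/4320000, spread=18038617/223948800
Step 8: max=1376960982851/335923200000, min=1568126759/388800000, spread=883978523/13436928000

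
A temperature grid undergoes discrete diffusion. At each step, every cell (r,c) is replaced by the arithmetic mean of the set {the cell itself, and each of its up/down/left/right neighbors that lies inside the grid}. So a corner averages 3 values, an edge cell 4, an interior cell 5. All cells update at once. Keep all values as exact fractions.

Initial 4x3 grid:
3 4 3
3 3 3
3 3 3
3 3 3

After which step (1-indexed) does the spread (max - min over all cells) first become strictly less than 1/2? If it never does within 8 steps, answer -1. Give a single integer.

Answer: 1

Derivation:
Step 1: max=10/3, min=3, spread=1/3
  -> spread < 1/2 first at step 1
Step 2: max=787/240, min=3, spread=67/240
Step 3: max=6917/2160, min=3, spread=437/2160
Step 4: max=2749531/864000, min=3009/1000, spread=29951/172800
Step 5: max=24543821/7776000, min=10204/3375, spread=206761/1555200
Step 6: max=9787395571/3110400000, min=16365671/5400000, spread=14430763/124416000
Step 7: max=584979741689/186624000000, min=1313652727/432000000, spread=139854109/1492992000
Step 8: max=35014791890251/11197440000000, min=118491228977/38880000000, spread=7114543559/89579520000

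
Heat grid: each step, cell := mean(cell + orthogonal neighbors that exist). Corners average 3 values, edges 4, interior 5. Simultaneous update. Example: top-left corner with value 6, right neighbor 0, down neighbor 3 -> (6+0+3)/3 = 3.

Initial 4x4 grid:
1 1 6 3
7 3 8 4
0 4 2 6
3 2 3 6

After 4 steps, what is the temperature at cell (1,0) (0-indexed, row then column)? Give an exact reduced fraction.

Step 1: cell (1,0) = 11/4
Step 2: cell (1,0) = 277/80
Step 3: cell (1,0) = 2441/800
Step 4: cell (1,0) = 79379/24000
Full grid after step 4:
  35569/10800 267997/72000 884591/216000 36421/8100
  79379/24000 105661/30000 189893/45000 957041/216000
  641947/216000 313103/90000 19521/5000 317867/72000
  95747/32400 680647/216000 276757/72000 413/100

Answer: 79379/24000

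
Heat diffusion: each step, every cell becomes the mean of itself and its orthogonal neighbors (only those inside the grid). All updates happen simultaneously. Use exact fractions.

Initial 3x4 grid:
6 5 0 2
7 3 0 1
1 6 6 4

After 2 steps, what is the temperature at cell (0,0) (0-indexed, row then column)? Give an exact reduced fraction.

Step 1: cell (0,0) = 6
Step 2: cell (0,0) = 55/12
Full grid after step 2:
  55/12 309/80 33/16 3/2
  1147/240 359/100 137/50 101/48
  155/36 253/60 41/12 113/36

Answer: 55/12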